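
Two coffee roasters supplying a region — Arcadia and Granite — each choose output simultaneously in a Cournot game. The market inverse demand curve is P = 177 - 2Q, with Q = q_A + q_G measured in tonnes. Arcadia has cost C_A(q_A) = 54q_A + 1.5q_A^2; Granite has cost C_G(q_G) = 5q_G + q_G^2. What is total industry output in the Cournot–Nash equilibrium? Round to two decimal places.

35.58

Arcadia's profit: π_A = (177 - 2Q)q_A - (54q_A + (3/2)q_A²). Setting ∂π_A/∂q_A = 0: 123 - 7q_A - 2(q_G) = 0.
Granite's profit: π_G = (177 - 2Q)q_G - (5q_G + q_G²). Setting ∂π_G/∂q_G = 0: 172 - 6q_G - 2(q_A) = 0.
Best responses: q_A = (123 - 2q_G)/7, q_G = (172 - 2q_A)/6.
Solving the pair: q_A = 197/19, q_G = 479/19.
Total output Q = 197/19 + 479/19 = 676/19.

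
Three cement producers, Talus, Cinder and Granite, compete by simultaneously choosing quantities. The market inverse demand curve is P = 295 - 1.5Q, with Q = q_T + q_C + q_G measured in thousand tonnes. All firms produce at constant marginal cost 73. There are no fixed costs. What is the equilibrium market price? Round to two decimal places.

128.50

Each firm earns π_i = (295 - 1.5Q)q_i - 73q_i.
First-order condition (treating rivals' output as given): 222 - 3q_i - (3/2)·Σ_{j≠i} q_j = 0.
With identical firms every q_j equals q_i, so Σ_{j≠i} q_j = 2q_i and 222 = 6q_i, giving q_i = 37.
Total output Q = 111, so price P = 295 - (3/2)·111 = 257/2.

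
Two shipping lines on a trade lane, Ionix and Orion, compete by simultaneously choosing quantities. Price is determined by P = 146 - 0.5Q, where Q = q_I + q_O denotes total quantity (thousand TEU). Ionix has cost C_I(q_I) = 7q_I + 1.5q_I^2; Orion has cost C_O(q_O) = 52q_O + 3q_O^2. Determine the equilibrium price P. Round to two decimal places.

Ionix's profit: π_I = (146 - 0.5Q)q_I - (7q_I + (3/2)q_I²). Setting ∂π_I/∂q_I = 0: 139 - 4q_I - (1/2)(q_O) = 0.
Orion's first-order condition: 94 - 7q_O - (1/2)(q_I) = 0.
Rearranging gives the reaction functions q_I = (139 - (1/2)q_O)/4 and q_O = (94 - (1/2)q_I)/7.
Substituting one into the other gives q_I = 33.3694 and q_O = 1226/111.
Total output Q = 44.4144, so price P = 146 - (1/2)·44.4144 = 123.7928.

123.79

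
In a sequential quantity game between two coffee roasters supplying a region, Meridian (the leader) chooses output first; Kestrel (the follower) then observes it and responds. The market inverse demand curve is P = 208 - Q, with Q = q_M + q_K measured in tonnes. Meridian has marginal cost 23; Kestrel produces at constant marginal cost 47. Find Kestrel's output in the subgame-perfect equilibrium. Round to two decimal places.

28.25

Solve by backward induction. Given q_M, the follower Kestrel maximises π_K = (208 - q_M - q_K)q_K - 47q_K.
∂π_K/∂q_K = 161 - q_M - 2q_K = 0 gives the reaction function q_K = (161 - q_M)/2.
Meridian substitutes q_K(q_M) into its own profit: π_M = q_M(208 - q_M - (161 - q_M)/2) - 23q_M = (255/2 - (1/2)q_M)q_M - 23q_M.
Maximising: ∂π_M/∂q_M = 209/2 - q_M = 0, giving q_M = 209/2.
Then q_K = (161 - 209/2)/2 = 113/4.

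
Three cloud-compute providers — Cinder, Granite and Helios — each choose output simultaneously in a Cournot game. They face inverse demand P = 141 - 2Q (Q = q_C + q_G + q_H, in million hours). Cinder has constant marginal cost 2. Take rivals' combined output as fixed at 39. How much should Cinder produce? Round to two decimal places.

With rivals' combined output fixed at 39, Cinder's profit is π_C = (141 - 2·39 - 2q_C)q_C - (2q_C) = (63 - 2q_C)q_C - (2q_C).
∂π_C/∂q_C = 61 - 4q_C = 0, so q_C = 61/4.

15.25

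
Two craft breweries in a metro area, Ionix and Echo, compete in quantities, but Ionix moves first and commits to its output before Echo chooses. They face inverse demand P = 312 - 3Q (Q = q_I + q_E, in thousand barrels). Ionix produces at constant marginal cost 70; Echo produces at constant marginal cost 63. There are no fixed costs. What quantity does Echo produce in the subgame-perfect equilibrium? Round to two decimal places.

The follower Echo best-responds to any q_I: π_E = (312 - 3Q)q_E - 63q_E.
∂π_E/∂q_E = 249 - 3q_I - 6q_E = 0 gives the reaction function q_E = (249 - 3q_I)/6.
The leader anticipates this reaction. Substituting into P = 312 - 3Q gives P = 375/2 - (3/2)q_I, so π_I = (375/2 - (3/2)q_I)q_I - 70q_I.
Leader FOC: 235/2 - 3q_I = 0, so q_I = 235/6.
Then q_E = (249 - 3·(235/6))/6 = 263/12.

21.92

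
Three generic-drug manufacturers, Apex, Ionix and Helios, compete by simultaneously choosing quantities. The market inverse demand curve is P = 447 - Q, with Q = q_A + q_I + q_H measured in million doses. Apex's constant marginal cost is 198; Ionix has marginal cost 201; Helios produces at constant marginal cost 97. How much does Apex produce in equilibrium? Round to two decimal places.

37.75

Apex's profit: π_A = (447 - Q)q_A - (198q_A). Setting ∂π_A/∂q_A = 0: 249 - 2q_A - (q_I + q_H) = 0.
Ionix's profit: π_I = (447 - Q)q_I - (201q_I). Setting ∂π_I/∂q_I = 0: 246 - 2q_I - (q_A + q_H) = 0.
Helios's profit: π_H = (447 - Q)q_H - (97q_H). Setting ∂π_H/∂q_H = 0: 350 - 2q_H - (q_A + q_I) = 0.
Adding the 3 first-order conditions: 845 − 4Q = 0, so Q = 845/4.
Back-substituting: q_A = (249 − 845/4) = 151/4, q_I = (246 − 845/4) = 139/4, q_H = (350 − 845/4) = 555/4.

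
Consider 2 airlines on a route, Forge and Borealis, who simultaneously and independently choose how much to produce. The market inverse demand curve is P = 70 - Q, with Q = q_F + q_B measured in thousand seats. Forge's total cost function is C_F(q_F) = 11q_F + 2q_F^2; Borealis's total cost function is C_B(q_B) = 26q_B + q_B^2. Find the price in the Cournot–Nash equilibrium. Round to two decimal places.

Forge's profit: π_F = (70 - Q)q_F - (11q_F + 2q_F²). Setting ∂π_F/∂q_F = 0: 59 - 6q_F - (q_B) = 0.
Borealis's profit: π_B = (70 - Q)q_B - (26q_B + q_B²). Setting ∂π_B/∂q_B = 0: 44 - 4q_B - (q_F) = 0.
So q_F = (59 - q_B)/6 and q_B = (44 - q_F)/4.
Substituting one into the other gives q_F = 192/23 and q_B = 205/23.
Total output Q = 397/23, so price P = 70 - 397/23 = 1213/23.

52.74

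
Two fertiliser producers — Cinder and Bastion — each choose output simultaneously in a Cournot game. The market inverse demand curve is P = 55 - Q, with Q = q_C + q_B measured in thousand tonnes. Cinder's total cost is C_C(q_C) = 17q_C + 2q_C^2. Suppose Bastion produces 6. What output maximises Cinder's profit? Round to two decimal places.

With the rival's output fixed at 6, Cinder's profit is π_C = (55 - 6 - q_C)q_C - (17q_C + 2q_C²) = (49 - q_C)q_C - (17q_C + 2q_C²).
∂π_C/∂q_C = 32 - 6q_C = 0, so q_C = 16/3.

5.33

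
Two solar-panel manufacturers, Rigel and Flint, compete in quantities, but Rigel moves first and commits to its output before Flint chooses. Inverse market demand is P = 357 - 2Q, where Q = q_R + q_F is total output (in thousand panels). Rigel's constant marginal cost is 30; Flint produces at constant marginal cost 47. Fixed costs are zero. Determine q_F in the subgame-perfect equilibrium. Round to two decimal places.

Solve by backward induction. Given q_R, the follower Flint maximises π_F = (357 - 2q_R - 2q_F)q_F - 47q_F.
Follower FOC: 310 - 2q_R - 4q_F = 0, so q_F(q_R) = (310 - 2q_R)/4.
The leader anticipates this reaction. Substituting into P = 357 - 2Q gives P = 202 - q_R, so π_R = (202 - q_R)q_R - 30q_R.
The leader's first-order condition 172 - 2q_R = 0 yields q_R = 86.
Then q_F = (310 - 2·86)/4 = 69/2.

34.50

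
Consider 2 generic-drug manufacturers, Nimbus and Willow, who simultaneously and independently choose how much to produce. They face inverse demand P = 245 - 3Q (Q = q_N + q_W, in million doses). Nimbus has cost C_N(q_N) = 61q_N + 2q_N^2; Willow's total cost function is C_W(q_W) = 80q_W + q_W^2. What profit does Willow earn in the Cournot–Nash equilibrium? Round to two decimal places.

956.64

Nimbus's profit: π_N = (245 - 3Q)q_N - (61q_N + 2q_N²). Setting ∂π_N/∂q_N = 0: 184 - 10q_N - 3(q_W) = 0.
Willow's first-order condition: 165 - 8q_W - 3(q_N) = 0.
So q_N = (184 - 3q_W)/10 and q_W = (165 - 3q_N)/8.
Substituting one into the other gives q_N = 977/71 and q_W = 1098/71.
Price P = 245 - 3·29.2254 = 157.3239.
Willow's profit: 157.3239·(1098/71) - 80·(1098/71) - (1098/71)² = 956.6388.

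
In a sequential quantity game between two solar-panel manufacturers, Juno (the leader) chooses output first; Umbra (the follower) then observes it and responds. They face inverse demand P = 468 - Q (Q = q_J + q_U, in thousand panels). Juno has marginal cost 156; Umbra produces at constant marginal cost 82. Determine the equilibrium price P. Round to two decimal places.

215.50

The follower Umbra best-responds to any q_J: π_U = (468 - Q)q_U - 82q_U.
Follower FOC: 386 - q_J - 2q_U = 0, so q_U(q_J) = (386 - q_J)/2.
Juno substitutes q_U(q_J) into its own profit: π_J = q_J(468 - q_J - (386 - q_J)/2) - 156q_J = (275 - (1/2)q_J)q_J - 156q_J.
Maximising: ∂π_J/∂q_J = 119 - q_J = 0, giving q_J = 119.
Then q_U = (386 - 119)/2 = 267/2.
Total output Q = 505/2, so price P = 468 - 505/2 = 431/2.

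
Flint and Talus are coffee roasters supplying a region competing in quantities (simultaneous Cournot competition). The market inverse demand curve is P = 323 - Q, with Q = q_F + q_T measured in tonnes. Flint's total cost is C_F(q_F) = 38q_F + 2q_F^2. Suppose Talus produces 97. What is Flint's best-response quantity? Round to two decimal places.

31.33

With the rival's output fixed at 97, Flint's profit is π_F = (323 - 97 - q_F)q_F - (38q_F + 2q_F²) = (226 - q_F)q_F - (38q_F + 2q_F²).
∂π_F/∂q_F = 188 - 6q_F = 0, so q_F = 94/3.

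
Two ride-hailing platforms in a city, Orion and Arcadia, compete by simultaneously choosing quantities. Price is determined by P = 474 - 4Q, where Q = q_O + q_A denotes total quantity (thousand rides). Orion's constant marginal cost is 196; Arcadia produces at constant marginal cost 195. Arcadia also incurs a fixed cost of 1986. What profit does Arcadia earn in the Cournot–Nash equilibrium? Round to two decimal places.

191.78

Orion's profit: π_O = (474 - 4Q)q_O - (196q_O). Setting ∂π_O/∂q_O = 0: 278 - 8q_O - 4(q_A) = 0.
Arcadia's profit: π_A = (474 - 4Q)q_A - (195q_A). Setting ∂π_A/∂q_A = 0: 279 - 8q_A - 4(q_O) = 0.
Rearranging gives the reaction functions q_O = (278 - 4q_A)/8 and q_A = (279 - 4q_O)/8.
Solving the pair: q_O = 277/12, q_A = 70/3.
Price P = 474 - 4·(557/12) = 865/3.
Arcadia's profit: (865/3 - 195)·(70/3) - 1986 = 1726/9.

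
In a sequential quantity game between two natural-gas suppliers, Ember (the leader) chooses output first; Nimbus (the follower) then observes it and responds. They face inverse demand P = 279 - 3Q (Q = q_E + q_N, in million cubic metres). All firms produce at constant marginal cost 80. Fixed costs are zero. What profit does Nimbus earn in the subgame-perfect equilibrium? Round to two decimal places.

825.02

The follower Nimbus best-responds to any q_E: π_N = (279 - 3Q)q_N - 80q_N.
Setting the follower's marginal profit to zero, 199 - 3q_E - 6q_N = 0, i.e. q_N = (199 - 3q_E)/6.
The leader anticipates this reaction. Substituting into P = 279 - 3Q gives P = 359/2 - (3/2)q_E, so π_E = (359/2 - (3/2)q_E)q_E - 80q_E.
The leader's first-order condition 199/2 - 3q_E = 0 yields q_E = 199/6.
Then q_N = (199 - 3·(199/6))/6 = 199/12.
Price P = 279 - 3·(199/4) = 519/4.
Nimbus's profit: (519/4 - 80)·(199/12) = 825.0208.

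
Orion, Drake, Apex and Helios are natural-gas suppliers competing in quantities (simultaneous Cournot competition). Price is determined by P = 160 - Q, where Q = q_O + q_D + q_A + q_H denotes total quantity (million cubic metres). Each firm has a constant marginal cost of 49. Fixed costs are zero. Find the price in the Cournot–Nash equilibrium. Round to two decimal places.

A representative firm's profit is π_i = q_i(160 - Q) - 49q_i.
First-order condition (treating rivals' output as given): 111 - 2q_i - Σ_{j≠i} q_j = 0.
By symmetry each firm produces the same amount; substituting Σ_{j≠i} q_j = 3q_i yields q_i = 111/5.
Total output Q = 444/5, so price P = 160 - 444/5 = 356/5.

71.20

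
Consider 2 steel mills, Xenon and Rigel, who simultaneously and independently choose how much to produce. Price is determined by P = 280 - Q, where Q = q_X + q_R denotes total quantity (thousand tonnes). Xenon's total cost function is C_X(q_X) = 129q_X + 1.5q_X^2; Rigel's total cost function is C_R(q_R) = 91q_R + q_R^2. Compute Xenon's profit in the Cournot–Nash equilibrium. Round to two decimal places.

Xenon's profit: π_X = (280 - Q)q_X - (129q_X + (3/2)q_X²). Setting ∂π_X/∂q_X = 0: 151 - 5q_X - (q_R) = 0.
Rigel's profit: π_R = (280 - Q)q_R - (91q_R + q_R²). Setting ∂π_R/∂q_R = 0: 189 - 4q_R - (q_X) = 0.
Rearranging gives the reaction functions q_X = (151 - q_R)/5 and q_R = (189 - q_X)/4.
Solving the pair: q_X = 415/19, q_R = 794/19.
Price P = 280 - 1209/19 = 216.3684.
Xenon's profit: 216.3684·(415/19) - 129·(415/19) - (3/2)(415/19)² = 1192.6939.

1192.69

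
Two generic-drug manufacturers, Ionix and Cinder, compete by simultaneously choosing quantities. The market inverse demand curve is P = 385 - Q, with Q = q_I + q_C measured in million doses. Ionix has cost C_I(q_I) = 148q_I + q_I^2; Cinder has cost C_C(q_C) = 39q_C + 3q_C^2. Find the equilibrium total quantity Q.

87

Ionix's profit: π_I = (385 - Q)q_I - (148q_I + q_I²). Setting ∂π_I/∂q_I = 0: 237 - 4q_I - (q_C) = 0.
Cinder's profit: π_C = (385 - Q)q_C - (39q_C + 3q_C²). Setting ∂π_C/∂q_C = 0: 346 - 8q_C - (q_I) = 0.
So q_I = (237 - q_C)/4 and q_C = (346 - q_I)/8.
Substituting one into the other gives q_I = 50 and q_C = 37.
Total output Q = 50 + 37 = 87.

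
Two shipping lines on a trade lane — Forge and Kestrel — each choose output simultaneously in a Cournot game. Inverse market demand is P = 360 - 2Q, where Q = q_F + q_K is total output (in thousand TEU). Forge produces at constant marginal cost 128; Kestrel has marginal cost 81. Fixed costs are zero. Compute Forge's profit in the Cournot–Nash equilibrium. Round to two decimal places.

Forge's profit: π_F = (360 - 2Q)q_F - (128q_F). Setting ∂π_F/∂q_F = 0: 232 - 4q_F - 2(q_K) = 0.
Kestrel's first-order condition: 279 - 4q_K - 2(q_F) = 0.
So q_F = (232 - 2q_K)/4 and q_K = (279 - 2q_F)/4.
Substituting one into the other gives q_F = 185/6 and q_K = 163/3.
Price P = 360 - 2·(511/6) = 569/3.
Forge's profit: (569/3 - 128)·(185/6) = 1901.3889.

1901.39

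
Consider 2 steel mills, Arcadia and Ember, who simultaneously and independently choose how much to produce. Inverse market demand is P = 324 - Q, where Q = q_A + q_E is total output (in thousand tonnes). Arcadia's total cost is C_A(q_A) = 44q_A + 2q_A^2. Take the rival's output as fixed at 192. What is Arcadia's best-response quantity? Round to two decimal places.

14.67

With the rival's output fixed at 192, Arcadia's profit is π_A = (324 - 192 - q_A)q_A - (44q_A + 2q_A²) = (132 - q_A)q_A - (44q_A + 2q_A²).
∂π_A/∂q_A = 88 - 6q_A = 0, so q_A = 44/3.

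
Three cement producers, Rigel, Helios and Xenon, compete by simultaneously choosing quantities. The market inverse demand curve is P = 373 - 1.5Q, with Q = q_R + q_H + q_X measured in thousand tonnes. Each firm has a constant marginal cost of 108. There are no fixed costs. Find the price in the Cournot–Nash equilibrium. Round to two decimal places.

174.25

Each firm earns π_i = (373 - 1.5Q)q_i - 108q_i.
First-order condition (treating rivals' output as given): 265 - 3q_i - (3/2)·Σ_{j≠i} q_j = 0.
With identical firms every q_j equals q_i, so Σ_{j≠i} q_j = 2q_i and 265 = 6q_i, giving q_i = 265/6.
Total output Q = 265/2, so price P = 373 - (3/2)·(265/2) = 697/4.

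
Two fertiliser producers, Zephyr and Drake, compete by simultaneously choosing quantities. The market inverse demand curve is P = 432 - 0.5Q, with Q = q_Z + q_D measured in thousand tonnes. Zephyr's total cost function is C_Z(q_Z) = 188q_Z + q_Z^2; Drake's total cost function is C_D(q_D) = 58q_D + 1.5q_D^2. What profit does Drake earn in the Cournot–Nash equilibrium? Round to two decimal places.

14486.19

Zephyr's profit: π_Z = (432 - 0.5Q)q_Z - (188q_Z + q_Z²). Setting ∂π_Z/∂q_Z = 0: 244 - 3q_Z - (1/2)(q_D) = 0.
Drake's profit: π_D = (432 - 0.5Q)q_D - (58q_D + (3/2)q_D²). Setting ∂π_D/∂q_D = 0: 374 - 4q_D - (1/2)(q_Z) = 0.
So q_Z = (244 - (1/2)q_D)/3 and q_D = (374 - (1/2)q_Z)/4.
Solving the pair: q_Z = 67.1489, q_D = 85.1064.
Price P = 432 - (1/2)·152.2553 = 355.8723.
Drake's profit: 355.8723·85.1064 - 58·85.1064 - (3/2)·85.1064² = 14486.1928.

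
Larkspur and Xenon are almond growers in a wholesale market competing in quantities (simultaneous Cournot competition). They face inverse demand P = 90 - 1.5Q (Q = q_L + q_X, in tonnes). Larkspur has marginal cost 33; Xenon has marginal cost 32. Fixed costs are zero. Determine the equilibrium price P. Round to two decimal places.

51.67

Larkspur's profit: π_L = (90 - 1.5Q)q_L - (33q_L). Setting ∂π_L/∂q_L = 0: 57 - 3q_L - (3/2)(q_X) = 0.
Xenon's profit: π_X = (90 - 1.5Q)q_X - (32q_X). Setting ∂π_X/∂q_X = 0: 58 - 3q_X - (3/2)(q_L) = 0.
Rearranging gives the reaction functions q_L = (57 - (3/2)q_X)/3 and q_X = (58 - (3/2)q_L)/3.
Solving the pair: q_L = 112/9, q_X = 118/9.
Total output Q = 230/9, so price P = 90 - (3/2)·(230/9) = 155/3.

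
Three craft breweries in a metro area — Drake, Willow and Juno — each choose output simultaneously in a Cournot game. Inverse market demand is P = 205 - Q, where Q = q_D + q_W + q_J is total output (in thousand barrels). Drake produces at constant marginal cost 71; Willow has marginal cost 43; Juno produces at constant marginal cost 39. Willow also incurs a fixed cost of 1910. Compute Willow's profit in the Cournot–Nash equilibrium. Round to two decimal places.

Drake's profit: π_D = (205 - Q)q_D - (71q_D). Setting ∂π_D/∂q_D = 0: 134 - 2q_D - (q_W + q_J) = 0.
Willow's first-order condition: 162 - 2q_W - (q_D + q_J) = 0.
Juno's first-order condition: 166 - 2q_J - (q_D + q_W) = 0.
Summing all 3 equations gives 462 − 4Q = 0, hence Q = 231/2.
Back-substituting: q_D = (134 − 231/2) = 37/2, q_W = (162 − 231/2) = 93/2, q_J = (166 − 231/2) = 101/2.
Price P = 205 - 231/2 = 179/2.
Willow's profit: (179/2 - 43)·(93/2) - 1910 = 1009/4.

252.25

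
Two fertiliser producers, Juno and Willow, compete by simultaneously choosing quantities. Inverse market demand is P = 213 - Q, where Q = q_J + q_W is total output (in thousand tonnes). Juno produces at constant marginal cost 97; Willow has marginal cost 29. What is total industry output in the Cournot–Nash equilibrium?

Juno's profit: π_J = (213 - Q)q_J - (97q_J). Setting ∂π_J/∂q_J = 0: 116 - 2q_J - (q_W) = 0.
Willow's profit: π_W = (213 - Q)q_W - (29q_W). Setting ∂π_W/∂q_W = 0: 184 - 2q_W - (q_J) = 0.
So q_J = (116 - q_W)/2 and q_W = (184 - q_J)/2.
Solving the pair: q_J = 16, q_W = 84.
Total output Q = 16 + 84 = 100.

100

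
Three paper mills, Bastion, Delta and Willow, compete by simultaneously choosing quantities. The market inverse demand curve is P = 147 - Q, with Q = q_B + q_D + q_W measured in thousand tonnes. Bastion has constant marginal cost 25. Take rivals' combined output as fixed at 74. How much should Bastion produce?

With rivals' combined output fixed at 74, Bastion's profit is π_B = (147 - 74 - q_B)q_B - (25q_B) = (73 - q_B)q_B - (25q_B).
∂π_B/∂q_B = 48 - 2q_B = 0, so q_B = 24.

24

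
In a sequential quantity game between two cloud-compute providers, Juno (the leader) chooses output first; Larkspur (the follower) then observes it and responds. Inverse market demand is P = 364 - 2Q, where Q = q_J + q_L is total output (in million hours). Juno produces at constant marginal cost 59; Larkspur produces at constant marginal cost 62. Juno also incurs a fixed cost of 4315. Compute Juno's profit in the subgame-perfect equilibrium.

1614

Solve by backward induction. Given q_J, the follower Larkspur maximises π_L = (364 - 2q_J - 2q_L)q_L - 62q_L.
∂π_L/∂q_L = 302 - 2q_J - 4q_L = 0 gives the reaction function q_L = (302 - 2q_J)/4.
Juno substitutes q_L(q_J) into its own profit: π_J = q_J(364 - 2q_J - (302 - 2q_J)/2) - 59q_J = (213 - q_J)q_J - 59q_J.
Maximising: ∂π_J/∂q_J = 154 - 2q_J = 0, giving q_J = 77.
Then q_L = (302 - 2·77)/4 = 37.
Price P = 364 - 2·114 = 136.
Juno's profit: (136 - 59)·77 - 4315 = 1614.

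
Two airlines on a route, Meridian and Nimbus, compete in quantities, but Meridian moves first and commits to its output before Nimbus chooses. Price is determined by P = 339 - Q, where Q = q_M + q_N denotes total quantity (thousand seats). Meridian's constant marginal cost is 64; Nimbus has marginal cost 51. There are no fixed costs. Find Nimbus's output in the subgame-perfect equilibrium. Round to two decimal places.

78.50

Solve by backward induction. Given q_M, the follower Nimbus maximises π_N = (339 - q_M - q_N)q_N - 51q_N.
Setting the follower's marginal profit to zero, 288 - q_M - 2q_N = 0, i.e. q_N = (288 - q_M)/2.
The leader anticipates this reaction. Substituting into P = 339 - Q gives P = 195 - (1/2)q_M, so π_M = (195 - (1/2)q_M)q_M - 64q_M.
Maximising: ∂π_M/∂q_M = 131 - q_M = 0, giving q_M = 131.
Then q_N = (288 - 131)/2 = 157/2.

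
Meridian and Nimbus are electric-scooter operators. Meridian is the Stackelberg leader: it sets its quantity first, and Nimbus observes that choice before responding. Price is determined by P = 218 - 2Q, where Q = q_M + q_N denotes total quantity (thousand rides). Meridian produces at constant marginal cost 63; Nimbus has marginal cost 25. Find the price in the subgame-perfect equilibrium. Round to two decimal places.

92.25

Solve by backward induction. Given q_M, the follower Nimbus maximises π_N = (218 - 2q_M - 2q_N)q_N - 25q_N.
Setting the follower's marginal profit to zero, 193 - 2q_M - 4q_N = 0, i.e. q_N = (193 - 2q_M)/4.
Meridian substitutes q_N(q_M) into its own profit: π_M = q_M(218 - 2q_M - (193 - 2q_M)/2) - 63q_M = (243/2 - q_M)q_M - 63q_M.
Leader FOC: 117/2 - 2q_M = 0, so q_M = 117/4.
Then q_N = (193 - 2·(117/4))/4 = 269/8.
Total output Q = 503/8, so price P = 218 - 2·(503/8) = 369/4.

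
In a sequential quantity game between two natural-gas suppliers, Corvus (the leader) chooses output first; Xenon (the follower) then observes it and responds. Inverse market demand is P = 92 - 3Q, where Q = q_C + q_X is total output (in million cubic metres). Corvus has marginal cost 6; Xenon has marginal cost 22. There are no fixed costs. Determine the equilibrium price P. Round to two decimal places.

31.50

The follower Xenon best-responds to any q_C: π_X = (92 - 3Q)q_X - 22q_X.
∂π_X/∂q_X = 70 - 3q_C - 6q_X = 0 gives the reaction function q_X = (70 - 3q_C)/6.
Corvus substitutes q_X(q_C) into its own profit: π_C = q_C(92 - 3q_C - (70 - 3q_C)/2) - 6q_C = (57 - (3/2)q_C)q_C - 6q_C.
Maximising: ∂π_C/∂q_C = 51 - 3q_C = 0, giving q_C = 17.
Then q_X = (70 - 3·17)/6 = 19/6.
Total output Q = 121/6, so price P = 92 - 3·(121/6) = 63/2.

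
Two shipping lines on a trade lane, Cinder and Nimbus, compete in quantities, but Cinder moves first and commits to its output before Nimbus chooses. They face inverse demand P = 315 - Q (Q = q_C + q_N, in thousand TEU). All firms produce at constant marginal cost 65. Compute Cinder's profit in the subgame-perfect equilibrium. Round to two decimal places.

Solve by backward induction. Given q_C, the follower Nimbus maximises π_N = (315 - q_C - q_N)q_N - 65q_N.
Follower FOC: 250 - q_C - 2q_N = 0, so q_N(q_C) = (250 - q_C)/2.
Cinder substitutes q_N(q_C) into its own profit: π_C = q_C(315 - q_C - (250 - q_C)/2) - 65q_C = (190 - (1/2)q_C)q_C - 65q_C.
The leader's first-order condition 125 - q_C = 0 yields q_C = 125.
Then q_N = (250 - 125)/2 = 125/2.
Price P = 315 - 375/2 = 255/2.
Cinder's profit: (255/2 - 65)·125 = 7812.5000.

7812.50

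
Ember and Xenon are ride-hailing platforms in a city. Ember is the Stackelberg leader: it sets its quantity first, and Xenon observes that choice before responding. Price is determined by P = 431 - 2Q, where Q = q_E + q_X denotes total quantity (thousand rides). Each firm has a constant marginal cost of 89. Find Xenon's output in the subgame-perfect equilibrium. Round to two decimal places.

42.75

Solve by backward induction. Given q_E, the follower Xenon maximises π_X = (431 - 2q_E - 2q_X)q_X - 89q_X.
Follower FOC: 342 - 2q_E - 4q_X = 0, so q_X(q_E) = (342 - 2q_E)/4.
The leader anticipates this reaction. Substituting into P = 431 - 2Q gives P = 260 - q_E, so π_E = (260 - q_E)q_E - 89q_E.
Maximising: ∂π_E/∂q_E = 171 - 2q_E = 0, giving q_E = 171/2.
Then q_X = (342 - 2·(171/2))/4 = 171/4.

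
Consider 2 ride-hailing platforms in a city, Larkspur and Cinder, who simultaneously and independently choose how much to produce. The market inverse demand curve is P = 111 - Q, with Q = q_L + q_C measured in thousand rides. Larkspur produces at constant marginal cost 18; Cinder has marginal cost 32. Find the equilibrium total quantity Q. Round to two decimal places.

Larkspur's profit: π_L = (111 - Q)q_L - (18q_L). Setting ∂π_L/∂q_L = 0: 93 - 2q_L - (q_C) = 0.
Cinder's first-order condition: 79 - 2q_C - (q_L) = 0.
So q_L = (93 - q_C)/2 and q_C = (79 - q_L)/2.
Substituting one into the other gives q_L = 107/3 and q_C = 65/3.
Total output Q = 107/3 + 65/3 = 172/3.

57.33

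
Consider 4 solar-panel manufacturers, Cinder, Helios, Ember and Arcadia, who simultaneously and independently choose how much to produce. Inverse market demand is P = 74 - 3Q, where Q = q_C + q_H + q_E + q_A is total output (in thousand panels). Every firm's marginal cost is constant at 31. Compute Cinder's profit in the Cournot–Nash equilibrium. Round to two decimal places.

A representative firm's profit is π_i = q_i(74 - 3Q) - 31q_i.
Setting ∂π_i/∂q_i = 0 with rivals' quantities fixed: 43 - 6q_i - 3·Σ_{j≠i} q_j = 0.
By symmetry each firm produces the same amount; substituting Σ_{j≠i} q_j = 3q_i yields q_i = 43/15.
Price P = 74 - 3·(172/15) = 198/5.
Cinder's profit: (198/5 - 31)·(43/15) = 1849/75.

24.65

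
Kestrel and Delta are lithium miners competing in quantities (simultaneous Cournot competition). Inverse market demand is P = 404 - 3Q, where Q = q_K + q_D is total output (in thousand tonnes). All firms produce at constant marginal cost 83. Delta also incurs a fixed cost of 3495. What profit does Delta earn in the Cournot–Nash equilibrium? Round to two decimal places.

A representative firm's profit is π_i = q_i(404 - 3Q) - 83q_i.
Setting ∂π_i/∂q_i = 0 with rivals' quantities fixed: 321 - 6q_i - 3q_j = 0.
With identical firms every q_j equals q_i, so q_j = q_i and 321 = 9q_i, giving q_i = 107/3.
Price P = 404 - 3·(214/3) = 190.
Delta's profit: (190 - 83)·(107/3) - 3495 = 964/3.

321.33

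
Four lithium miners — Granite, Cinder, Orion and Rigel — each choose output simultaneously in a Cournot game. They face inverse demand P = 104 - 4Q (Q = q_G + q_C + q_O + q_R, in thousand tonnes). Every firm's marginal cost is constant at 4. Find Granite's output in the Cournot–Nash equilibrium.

Each firm earns π_i = (104 - 4Q)q_i - 4q_i.
First-order condition (treating rivals' output as given): 100 - 8q_i - 4·Σ_{j≠i} q_j = 0.
With identical firms every q_j equals q_i, so Σ_{j≠i} q_j = 3q_i and 100 = 20q_i, giving q_i = 5.

5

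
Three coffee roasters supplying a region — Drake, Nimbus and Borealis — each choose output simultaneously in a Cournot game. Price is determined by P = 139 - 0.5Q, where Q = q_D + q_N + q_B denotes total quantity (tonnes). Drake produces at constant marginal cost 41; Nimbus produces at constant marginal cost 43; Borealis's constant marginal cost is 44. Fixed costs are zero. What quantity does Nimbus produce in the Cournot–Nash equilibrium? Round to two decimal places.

Drake's profit: π_D = (139 - 0.5Q)q_D - (41q_D). Setting ∂π_D/∂q_D = 0: 98 - q_D - (1/2)(q_N + q_B) = 0.
Nimbus's profit: π_N = (139 - 0.5Q)q_N - (43q_N). Setting ∂π_N/∂q_N = 0: 96 - q_N - (1/2)(q_D + q_B) = 0.
Borealis's first-order condition: 95 - q_B - (1/2)(q_D + q_N) = 0.
Adding the 3 conditions: 289 − Q − Q = 0, i.e. Q = 289/2.
Back-substituting: q_D = (98 − 289/4)/(1/2) = 103/2, q_N = (96 − 289/4)/(1/2) = 95/2, q_B = (95 − 289/4)/(1/2) = 91/2.

47.50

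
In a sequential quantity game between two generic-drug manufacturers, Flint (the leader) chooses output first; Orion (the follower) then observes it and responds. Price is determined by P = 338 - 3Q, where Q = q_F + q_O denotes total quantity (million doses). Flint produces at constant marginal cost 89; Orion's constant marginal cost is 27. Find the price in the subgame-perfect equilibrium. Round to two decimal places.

135.75

The follower Orion best-responds to any q_F: π_O = (338 - 3Q)q_O - 27q_O.
Setting the follower's marginal profit to zero, 311 - 3q_F - 6q_O = 0, i.e. q_O = (311 - 3q_F)/6.
The leader anticipates this reaction. Substituting into P = 338 - 3Q gives P = 365/2 - (3/2)q_F, so π_F = (365/2 - (3/2)q_F)q_F - 89q_F.
The leader's first-order condition 187/2 - 3q_F = 0 yields q_F = 187/6.
Then q_O = (311 - 3·(187/6))/6 = 145/4.
Total output Q = 809/12, so price P = 338 - 3·(809/12) = 543/4.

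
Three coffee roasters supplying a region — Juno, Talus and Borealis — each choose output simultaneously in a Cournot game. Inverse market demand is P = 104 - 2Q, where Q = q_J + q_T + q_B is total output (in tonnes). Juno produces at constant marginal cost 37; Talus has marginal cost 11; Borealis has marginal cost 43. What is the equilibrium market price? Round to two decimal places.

Juno's profit: π_J = (104 - 2Q)q_J - (37q_J). Setting ∂π_J/∂q_J = 0: 67 - 4q_J - 2(q_T + q_B) = 0.
Talus's profit: π_T = (104 - 2Q)q_T - (11q_T). Setting ∂π_T/∂q_T = 0: 93 - 4q_T - 2(q_J + q_B) = 0.
Borealis's first-order condition: 61 - 4q_B - 2(q_J + q_T) = 0.
Summing all 3 equations gives 221 − 8Q = 0, hence Q = 221/8.
Back-substituting: q_J = (67 − 221/4)/2 = 47/8, q_T = (93 − 221/4)/2 = 151/8, q_B = (61 − 221/4)/2 = 23/8.
Total output Q = 221/8, so price P = 104 - 2·(221/8) = 195/4.

48.75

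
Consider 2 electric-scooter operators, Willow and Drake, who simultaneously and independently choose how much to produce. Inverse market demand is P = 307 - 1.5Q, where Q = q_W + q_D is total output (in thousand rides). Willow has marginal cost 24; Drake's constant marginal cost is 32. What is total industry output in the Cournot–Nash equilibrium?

124

Willow's profit: π_W = (307 - 1.5Q)q_W - (24q_W). Setting ∂π_W/∂q_W = 0: 283 - 3q_W - (3/2)(q_D) = 0.
Drake's first-order condition: 275 - 3q_D - (3/2)(q_W) = 0.
So q_W = (283 - (3/2)q_D)/3 and q_D = (275 - (3/2)q_W)/3.
Solving the pair: q_W = 194/3, q_D = 178/3.
Total output Q = 194/3 + 178/3 = 124.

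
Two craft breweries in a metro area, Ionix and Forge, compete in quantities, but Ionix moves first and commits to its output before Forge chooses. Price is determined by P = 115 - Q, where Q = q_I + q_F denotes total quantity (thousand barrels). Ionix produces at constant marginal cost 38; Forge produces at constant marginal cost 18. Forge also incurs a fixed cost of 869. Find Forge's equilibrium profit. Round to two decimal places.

The follower Forge best-responds to any q_I: π_F = (115 - Q)q_F - 18q_F.
Setting the follower's marginal profit to zero, 97 - q_I - 2q_F = 0, i.e. q_F = (97 - q_I)/2.
The leader anticipates this reaction. Substituting into P = 115 - Q gives P = 133/2 - (1/2)q_I, so π_I = (133/2 - (1/2)q_I)q_I - 38q_I.
Maximising: ∂π_I/∂q_I = 57/2 - q_I = 0, giving q_I = 57/2.
Then q_F = (97 - 57/2)/2 = 137/4.
Price P = 115 - 251/4 = 209/4.
Forge's profit: (209/4 - 18)·(137/4) - 869 = 304.0625.

304.06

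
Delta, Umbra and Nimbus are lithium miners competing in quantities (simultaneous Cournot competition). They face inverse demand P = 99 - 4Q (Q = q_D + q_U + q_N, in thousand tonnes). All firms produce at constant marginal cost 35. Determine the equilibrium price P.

51

Each firm earns π_i = (99 - 4Q)q_i - 35q_i.
Setting ∂π_i/∂q_i = 0 with rivals' quantities fixed: 64 - 8q_i - 4·Σ_{j≠i} q_j = 0.
With identical firms every q_j equals q_i, so Σ_{j≠i} q_j = 2q_i and 64 = 16q_i, giving q_i = 4.
Total output Q = 12, so price P = 99 - 4·12 = 51.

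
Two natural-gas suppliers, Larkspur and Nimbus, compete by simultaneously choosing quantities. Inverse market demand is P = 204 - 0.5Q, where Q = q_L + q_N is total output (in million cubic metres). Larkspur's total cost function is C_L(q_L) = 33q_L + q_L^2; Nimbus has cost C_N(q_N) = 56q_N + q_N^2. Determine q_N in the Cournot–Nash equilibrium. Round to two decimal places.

40.97

Larkspur's profit: π_L = (204 - 0.5Q)q_L - (33q_L + q_L²). Setting ∂π_L/∂q_L = 0: 171 - 3q_L - (1/2)(q_N) = 0.
Nimbus's first-order condition: 148 - 3q_N - (1/2)(q_L) = 0.
So q_L = (171 - (1/2)q_N)/3 and q_N = (148 - (1/2)q_L)/3.
Solving the pair: q_L = 1756/35, q_N = 1434/35.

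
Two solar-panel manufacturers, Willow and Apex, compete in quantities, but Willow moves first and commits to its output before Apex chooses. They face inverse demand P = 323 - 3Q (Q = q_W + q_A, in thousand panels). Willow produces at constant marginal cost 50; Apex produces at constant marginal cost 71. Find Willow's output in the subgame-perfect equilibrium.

Solve by backward induction. Given q_W, the follower Apex maximises π_A = (323 - 3q_W - 3q_A)q_A - 71q_A.
Setting the follower's marginal profit to zero, 252 - 3q_W - 6q_A = 0, i.e. q_A = (252 - 3q_W)/6.
The leader anticipates this reaction. Substituting into P = 323 - 3Q gives P = 197 - (3/2)q_W, so π_W = (197 - (3/2)q_W)q_W - 50q_W.
Maximising: ∂π_W/∂q_W = 147 - 3q_W = 0, giving q_W = 49.
Then q_A = (252 - 3·49)/6 = 35/2.

49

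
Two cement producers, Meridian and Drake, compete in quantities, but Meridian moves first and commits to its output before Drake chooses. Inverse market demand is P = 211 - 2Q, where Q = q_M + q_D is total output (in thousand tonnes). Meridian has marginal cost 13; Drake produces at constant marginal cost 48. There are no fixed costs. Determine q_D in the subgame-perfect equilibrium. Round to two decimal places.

11.63

The follower Drake best-responds to any q_M: π_D = (211 - 2Q)q_D - 48q_D.
Setting the follower's marginal profit to zero, 163 - 2q_M - 4q_D = 0, i.e. q_D = (163 - 2q_M)/4.
The leader anticipates this reaction. Substituting into P = 211 - 2Q gives P = 259/2 - q_M, so π_M = (259/2 - q_M)q_M - 13q_M.
Leader FOC: 233/2 - 2q_M = 0, so q_M = 233/4.
Then q_D = (163 - 2·(233/4))/4 = 93/8.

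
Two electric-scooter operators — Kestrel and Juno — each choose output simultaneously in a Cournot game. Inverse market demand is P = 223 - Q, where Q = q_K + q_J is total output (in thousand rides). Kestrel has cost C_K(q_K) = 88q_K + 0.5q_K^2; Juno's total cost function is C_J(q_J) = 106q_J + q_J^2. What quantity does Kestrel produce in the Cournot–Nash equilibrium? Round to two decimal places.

38.45

Kestrel's profit: π_K = (223 - Q)q_K - (88q_K + (1/2)q_K²). Setting ∂π_K/∂q_K = 0: 135 - 3q_K - (q_J) = 0.
Juno's profit: π_J = (223 - Q)q_J - (106q_J + q_J²). Setting ∂π_J/∂q_J = 0: 117 - 4q_J - (q_K) = 0.
So q_K = (135 - q_J)/3 and q_J = (117 - q_K)/4.
Substituting one into the other gives q_K = 423/11 and q_J = 216/11.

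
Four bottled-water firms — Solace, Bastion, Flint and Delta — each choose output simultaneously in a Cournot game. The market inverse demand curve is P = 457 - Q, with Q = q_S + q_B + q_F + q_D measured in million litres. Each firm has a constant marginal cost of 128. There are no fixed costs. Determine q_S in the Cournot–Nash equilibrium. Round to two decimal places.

A representative firm's profit is π_i = q_i(457 - Q) - 128q_i.
Setting ∂π_i/∂q_i = 0 with rivals' quantities fixed: 329 - 2q_i - Σ_{j≠i} q_j = 0.
By symmetry each firm produces the same amount; substituting Σ_{j≠i} q_j = 3q_i yields q_i = 329/5.

65.80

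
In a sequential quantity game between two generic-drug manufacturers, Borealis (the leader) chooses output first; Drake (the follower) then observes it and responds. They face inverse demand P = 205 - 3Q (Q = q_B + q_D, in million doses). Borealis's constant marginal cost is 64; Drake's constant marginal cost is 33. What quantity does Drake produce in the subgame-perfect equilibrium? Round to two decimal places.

Solve by backward induction. Given q_B, the follower Drake maximises π_D = (205 - 3q_B - 3q_D)q_D - 33q_D.
Follower FOC: 172 - 3q_B - 6q_D = 0, so q_D(q_B) = (172 - 3q_B)/6.
The leader anticipates this reaction. Substituting into P = 205 - 3Q gives P = 119 - (3/2)q_B, so π_B = (119 - (3/2)q_B)q_B - 64q_B.
Maximising: ∂π_B/∂q_B = 55 - 3q_B = 0, giving q_B = 55/3.
Then q_D = (172 - 3·(55/3))/6 = 39/2.

19.50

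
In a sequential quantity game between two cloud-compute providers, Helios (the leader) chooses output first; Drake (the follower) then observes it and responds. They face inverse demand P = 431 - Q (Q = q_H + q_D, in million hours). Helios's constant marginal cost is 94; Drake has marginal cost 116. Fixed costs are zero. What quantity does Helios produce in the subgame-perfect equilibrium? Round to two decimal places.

The follower Drake best-responds to any q_H: π_D = (431 - Q)q_D - 116q_D.
Follower FOC: 315 - q_H - 2q_D = 0, so q_D(q_H) = (315 - q_H)/2.
The leader anticipates this reaction. Substituting into P = 431 - Q gives P = 547/2 - (1/2)q_H, so π_H = (547/2 - (1/2)q_H)q_H - 94q_H.
Leader FOC: 359/2 - q_H = 0, so q_H = 359/2.
Then q_D = (315 - 359/2)/2 = 271/4.

179.50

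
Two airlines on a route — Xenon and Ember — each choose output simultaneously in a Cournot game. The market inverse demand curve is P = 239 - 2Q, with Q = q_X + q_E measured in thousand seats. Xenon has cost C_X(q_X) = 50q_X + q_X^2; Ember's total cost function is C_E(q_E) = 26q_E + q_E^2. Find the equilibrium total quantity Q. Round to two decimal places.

50.25

Xenon's profit: π_X = (239 - 2Q)q_X - (50q_X + q_X²). Setting ∂π_X/∂q_X = 0: 189 - 6q_X - 2(q_E) = 0.
Ember's first-order condition: 213 - 6q_E - 2(q_X) = 0.
So q_X = (189 - 2q_E)/6 and q_E = (213 - 2q_X)/6.
Substituting one into the other gives q_X = 177/8 and q_E = 225/8.
Total output Q = 177/8 + 225/8 = 201/4.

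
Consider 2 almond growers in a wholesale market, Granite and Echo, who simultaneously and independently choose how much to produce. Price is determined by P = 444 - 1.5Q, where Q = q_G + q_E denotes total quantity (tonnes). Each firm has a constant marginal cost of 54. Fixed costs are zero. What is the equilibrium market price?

Each firm earns π_i = (444 - 1.5Q)q_i - 54q_i.
Setting ∂π_i/∂q_i = 0 with rivals' quantities fixed: 390 - 3q_i - (3/2)q_j = 0.
With identical firms every q_j equals q_i, so q_j = q_i and 390 = (9/2)q_i, giving q_i = 260/3.
Total output Q = 520/3, so price P = 444 - (3/2)·(520/3) = 184.

184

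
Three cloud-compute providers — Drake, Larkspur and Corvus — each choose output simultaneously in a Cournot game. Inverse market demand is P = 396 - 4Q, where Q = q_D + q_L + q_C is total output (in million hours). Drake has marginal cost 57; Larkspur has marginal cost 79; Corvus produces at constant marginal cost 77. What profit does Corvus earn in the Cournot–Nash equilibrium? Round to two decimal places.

1415.64

Drake's profit: π_D = (396 - 4Q)q_D - (57q_D). Setting ∂π_D/∂q_D = 0: 339 - 8q_D - 4(q_L + q_C) = 0.
Larkspur's first-order condition: 317 - 8q_L - 4(q_D + q_C) = 0.
Corvus's first-order condition: 319 - 8q_C - 4(q_D + q_L) = 0.
Summing all 3 equations gives 975 − 16Q = 0, hence Q = 975/16.
Back-substituting: q_D = (339 − 975/4)/4 = 381/16, q_L = (317 − 975/4)/4 = 293/16, q_C = (319 − 975/4)/4 = 301/16.
Price P = 396 - 4·(975/16) = 609/4.
Corvus's profit: (609/4 - 77)·(301/16) = 1415.6406.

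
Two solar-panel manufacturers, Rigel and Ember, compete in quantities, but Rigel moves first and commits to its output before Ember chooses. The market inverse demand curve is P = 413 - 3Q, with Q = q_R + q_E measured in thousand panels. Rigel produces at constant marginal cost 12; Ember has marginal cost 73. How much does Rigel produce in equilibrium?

77

The follower Ember best-responds to any q_R: π_E = (413 - 3Q)q_E - 73q_E.
∂π_E/∂q_E = 340 - 3q_R - 6q_E = 0 gives the reaction function q_E = (340 - 3q_R)/6.
The leader anticipates this reaction. Substituting into P = 413 - 3Q gives P = 243 - (3/2)q_R, so π_R = (243 - (3/2)q_R)q_R - 12q_R.
Leader FOC: 231 - 3q_R = 0, so q_R = 77.
Then q_E = (340 - 3·77)/6 = 109/6.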